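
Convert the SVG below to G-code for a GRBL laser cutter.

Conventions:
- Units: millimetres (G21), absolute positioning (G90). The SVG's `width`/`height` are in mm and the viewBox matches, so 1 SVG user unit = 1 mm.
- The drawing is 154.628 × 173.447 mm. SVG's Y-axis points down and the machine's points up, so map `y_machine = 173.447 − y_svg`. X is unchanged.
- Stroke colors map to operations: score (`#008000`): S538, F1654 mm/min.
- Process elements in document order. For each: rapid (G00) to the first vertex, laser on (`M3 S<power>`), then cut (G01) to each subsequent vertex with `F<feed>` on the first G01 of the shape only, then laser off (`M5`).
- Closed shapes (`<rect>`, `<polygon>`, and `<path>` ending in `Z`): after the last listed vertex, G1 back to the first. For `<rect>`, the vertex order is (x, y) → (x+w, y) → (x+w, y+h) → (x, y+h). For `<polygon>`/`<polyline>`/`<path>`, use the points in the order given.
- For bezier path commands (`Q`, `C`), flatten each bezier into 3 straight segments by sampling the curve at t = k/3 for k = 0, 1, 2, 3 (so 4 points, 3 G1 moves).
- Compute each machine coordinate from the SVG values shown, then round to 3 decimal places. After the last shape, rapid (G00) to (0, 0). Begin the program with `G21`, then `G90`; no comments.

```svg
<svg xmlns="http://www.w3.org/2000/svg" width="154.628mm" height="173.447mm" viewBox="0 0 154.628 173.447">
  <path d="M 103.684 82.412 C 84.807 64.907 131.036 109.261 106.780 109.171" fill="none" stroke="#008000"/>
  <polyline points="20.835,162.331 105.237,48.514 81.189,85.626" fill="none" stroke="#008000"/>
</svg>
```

G21
G90
G00 X103.684 Y91.035
M3 S538
G01 X101.487 Y91.857 F1654
G01 X112.563 Y75.064
G01 X106.780 Y64.276
M5
G00 X20.835 Y11.116
M3 S538
G01 X105.237 Y124.933 F1654
G01 X81.189 Y87.821
M5
G00 X0.000 Y0.000

1 u = 1 mm; y_m = 173.447 − y.

[1] `<path>` cubic bezier, #008000→score S538 F1654: (103.684,91.035) → (101.487,91.857) → (112.563,75.064) → (106.780,64.276)

[2] `<polyline>` open polyline, #008000→score S538 F1654: (20.835,11.116) → (105.237,124.933) → (81.189,87.821)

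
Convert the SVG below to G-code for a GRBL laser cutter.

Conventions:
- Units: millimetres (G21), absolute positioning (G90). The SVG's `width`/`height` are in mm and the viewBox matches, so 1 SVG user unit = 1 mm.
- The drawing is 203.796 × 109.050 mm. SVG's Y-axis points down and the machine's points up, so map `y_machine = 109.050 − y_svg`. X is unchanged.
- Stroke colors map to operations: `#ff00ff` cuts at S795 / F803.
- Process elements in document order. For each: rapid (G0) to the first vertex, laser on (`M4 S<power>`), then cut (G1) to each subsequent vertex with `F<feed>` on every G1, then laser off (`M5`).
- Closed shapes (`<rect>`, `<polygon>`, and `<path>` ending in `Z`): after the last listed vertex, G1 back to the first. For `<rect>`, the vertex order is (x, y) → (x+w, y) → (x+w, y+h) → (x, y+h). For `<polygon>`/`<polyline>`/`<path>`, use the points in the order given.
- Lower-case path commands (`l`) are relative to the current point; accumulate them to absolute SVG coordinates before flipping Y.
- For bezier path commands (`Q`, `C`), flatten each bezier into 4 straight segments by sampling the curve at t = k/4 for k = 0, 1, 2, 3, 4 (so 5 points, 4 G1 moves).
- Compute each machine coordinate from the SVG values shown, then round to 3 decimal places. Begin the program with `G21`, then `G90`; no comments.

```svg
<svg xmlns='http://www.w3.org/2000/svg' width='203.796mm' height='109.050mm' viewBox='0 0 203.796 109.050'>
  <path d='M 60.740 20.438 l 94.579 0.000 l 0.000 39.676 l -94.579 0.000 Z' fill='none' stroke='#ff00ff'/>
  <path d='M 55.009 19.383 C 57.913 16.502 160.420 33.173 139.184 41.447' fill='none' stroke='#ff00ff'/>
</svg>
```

G21
G90
G0 X60.740 Y88.612
M4 S795
G1 X155.319 Y88.612 F803
G1 X155.319 Y48.936 F803
G1 X60.740 Y48.936 F803
G1 X60.740 Y88.612 F803
M5
G0 X55.009 Y89.667
M4 S795
G1 X72.373 Y88.598 F803
G1 X106.149 Y82.818 F803
G1 X135.399 Y74.946 F803
G1 X139.184 Y67.603 F803
M5

Since the viewBox matches the mm dimensions, user units are millimetres directly. The only transform is the Y-flip y_m = 109.050 − y_svg.

Shape 1 is a rectangle drawn with `<path>`. Its stroke #ff00ff means cut at S795, F803. After flipping Y the toolpath is (60.740,88.612) → (155.319,88.612) → (155.319,48.936) → (60.740,48.936) → (60.740,88.612), returning to the start.

Shape 2 is a cubic bezier drawn with `<path>`. Its stroke #ff00ff means cut at S795, F803. After flipping Y the toolpath is (55.009,89.667) → (72.373,88.598) → (106.149,82.818) → (135.399,74.946) → (139.184,67.603).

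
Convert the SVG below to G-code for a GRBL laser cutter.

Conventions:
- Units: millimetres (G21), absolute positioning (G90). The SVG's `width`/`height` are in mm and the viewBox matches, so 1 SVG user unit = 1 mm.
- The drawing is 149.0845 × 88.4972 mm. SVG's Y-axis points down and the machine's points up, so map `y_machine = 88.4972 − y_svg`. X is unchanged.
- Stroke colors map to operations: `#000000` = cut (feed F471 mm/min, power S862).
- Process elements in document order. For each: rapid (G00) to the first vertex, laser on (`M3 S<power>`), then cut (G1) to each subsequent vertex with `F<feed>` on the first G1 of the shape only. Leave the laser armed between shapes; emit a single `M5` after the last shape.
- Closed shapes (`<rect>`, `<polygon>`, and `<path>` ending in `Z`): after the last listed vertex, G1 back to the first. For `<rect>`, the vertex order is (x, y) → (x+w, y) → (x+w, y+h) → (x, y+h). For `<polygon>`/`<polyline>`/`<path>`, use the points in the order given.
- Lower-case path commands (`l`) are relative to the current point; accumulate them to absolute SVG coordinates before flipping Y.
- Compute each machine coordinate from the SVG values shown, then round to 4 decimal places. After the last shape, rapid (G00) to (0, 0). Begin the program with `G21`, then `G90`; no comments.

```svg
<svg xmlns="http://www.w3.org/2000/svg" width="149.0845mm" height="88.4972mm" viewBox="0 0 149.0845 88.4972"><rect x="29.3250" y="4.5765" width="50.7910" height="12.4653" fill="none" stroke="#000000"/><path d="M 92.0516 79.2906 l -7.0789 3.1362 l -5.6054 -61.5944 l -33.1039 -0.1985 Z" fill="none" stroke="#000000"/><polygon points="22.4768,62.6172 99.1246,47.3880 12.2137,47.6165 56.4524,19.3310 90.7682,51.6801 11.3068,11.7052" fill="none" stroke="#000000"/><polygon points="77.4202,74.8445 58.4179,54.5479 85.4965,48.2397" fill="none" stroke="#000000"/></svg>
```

viewBox `0 0 149.0845 88.4972` with mm width/height → 1 unit = 1 mm. Flip: y_m = 88.4972 − y_svg.

**Shape 1** — `<rect>` rectangle, stroke `#000000` → cut (S862, F471). Machine vertices: (29.3250,83.9207) → (80.1160,83.9207) → (80.1160,71.4554) → (29.3250,71.4554) → (29.3250,83.9207). Closed: final G1 returns to the first vertex.

**Shape 2** — `<path>` closed polygon, stroke `#000000` → cut (S862, F471). Machine vertices: (92.0516,9.2066) → (84.9727,6.0704) → (79.3673,67.6648) → (46.2634,67.8633) → (92.0516,9.2066). Closed: final G1 returns to the first vertex.

**Shape 3** — `<polygon>` closed polygon, stroke `#000000` → cut (S862, F471). Machine vertices: (22.4768,25.8800) → (99.1246,41.1092) → (12.2137,40.8807) → (56.4524,69.1662) → (90.7682,36.8171) → (11.3068,76.7920) → (22.4768,25.8800). Closed: final G1 returns to the first vertex.

**Shape 4** — `<polygon>` regular polygon, stroke `#000000` → cut (S862, F471). Machine vertices: (77.4202,13.6527) → (58.4179,33.9493) → (85.4965,40.2575) → (77.4202,13.6527). Closed: final G1 returns to the first vertex.

G21
G90
G00 X29.3250 Y83.9207
M3 S862
G1 X80.1160 Y83.9207 F471
G1 X80.1160 Y71.4554
G1 X29.3250 Y71.4554
G1 X29.3250 Y83.9207
G00 X92.0516 Y9.2066
M3 S862
G1 X84.9727 Y6.0704 F471
G1 X79.3673 Y67.6648
G1 X46.2634 Y67.8633
G1 X92.0516 Y9.2066
G00 X22.4768 Y25.8800
M3 S862
G1 X99.1246 Y41.1092 F471
G1 X12.2137 Y40.8807
G1 X56.4524 Y69.1662
G1 X90.7682 Y36.8171
G1 X11.3068 Y76.7920
G1 X22.4768 Y25.8800
G00 X77.4202 Y13.6527
M3 S862
G1 X58.4179 Y33.9493 F471
G1 X85.4965 Y40.2575
G1 X77.4202 Y13.6527
M5
G00 X0.0000 Y0.0000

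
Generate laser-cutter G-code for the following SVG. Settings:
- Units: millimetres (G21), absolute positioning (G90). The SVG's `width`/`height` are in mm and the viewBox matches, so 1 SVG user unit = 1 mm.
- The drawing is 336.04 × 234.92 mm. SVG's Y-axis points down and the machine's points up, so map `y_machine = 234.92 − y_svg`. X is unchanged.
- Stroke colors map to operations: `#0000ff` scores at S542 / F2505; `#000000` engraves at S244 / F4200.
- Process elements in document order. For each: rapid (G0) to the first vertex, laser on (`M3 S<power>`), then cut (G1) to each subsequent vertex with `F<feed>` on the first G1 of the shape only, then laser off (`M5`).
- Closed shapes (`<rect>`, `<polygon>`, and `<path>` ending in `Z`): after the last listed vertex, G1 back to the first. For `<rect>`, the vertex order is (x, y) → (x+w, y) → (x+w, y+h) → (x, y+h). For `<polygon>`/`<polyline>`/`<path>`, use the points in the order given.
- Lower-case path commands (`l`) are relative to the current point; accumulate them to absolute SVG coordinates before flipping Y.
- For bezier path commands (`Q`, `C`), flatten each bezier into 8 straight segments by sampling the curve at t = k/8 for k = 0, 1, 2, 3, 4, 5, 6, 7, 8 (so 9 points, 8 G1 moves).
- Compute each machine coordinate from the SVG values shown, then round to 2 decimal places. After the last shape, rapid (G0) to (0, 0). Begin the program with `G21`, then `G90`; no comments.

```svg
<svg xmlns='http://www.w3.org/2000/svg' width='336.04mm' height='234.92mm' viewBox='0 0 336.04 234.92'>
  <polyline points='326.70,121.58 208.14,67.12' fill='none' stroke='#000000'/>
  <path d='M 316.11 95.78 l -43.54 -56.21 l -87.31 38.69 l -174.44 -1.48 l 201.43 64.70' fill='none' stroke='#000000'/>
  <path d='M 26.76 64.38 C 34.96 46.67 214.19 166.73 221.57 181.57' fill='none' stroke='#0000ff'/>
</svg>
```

Since the viewBox matches the mm dimensions, user units are millimetres directly. The only transform is the Y-flip y_m = 234.92 − y_svg.

Shape 1 is a line segment drawn with `<polyline>`. Its stroke #000000 means engrave at S244, F4200. After flipping Y the toolpath is (326.70,113.34) → (208.14,167.80).

Shape 2 is a open polyline drawn with `<path>`. Its stroke #000000 means engrave at S244, F4200. After flipping Y the toolpath is (316.11,139.14) → (272.57,195.35) → (185.26,156.66) → (10.82,158.14) → (212.25,93.44).

Shape 3 is a cubic bezier drawn with `<path>`. Its stroke #0000ff means score at S542, F2505. After flipping Y the toolpath is (26.76,170.54) → (37.18,171.20) → (59.62,161.79) → (90.06,145.16) → (124.47,124.15) → (158.85,101.62) → (189.17,80.41) → (211.42,63.37) → (221.57,53.35).

G21
G90
G0 X326.70 Y113.34
M3 S244
G1 X208.14 Y167.80 F4200
M5
G0 X316.11 Y139.14
M3 S244
G1 X272.57 Y195.35 F4200
G1 X185.26 Y156.66
G1 X10.82 Y158.14
G1 X212.25 Y93.44
M5
G0 X26.76 Y170.54
M3 S542
G1 X37.18 Y171.20 F2505
G1 X59.62 Y161.79
G1 X90.06 Y145.16
G1 X124.47 Y124.15
G1 X158.85 Y101.62
G1 X189.17 Y80.41
G1 X211.42 Y63.37
G1 X221.57 Y53.35
M5
G0 X0.00 Y0.00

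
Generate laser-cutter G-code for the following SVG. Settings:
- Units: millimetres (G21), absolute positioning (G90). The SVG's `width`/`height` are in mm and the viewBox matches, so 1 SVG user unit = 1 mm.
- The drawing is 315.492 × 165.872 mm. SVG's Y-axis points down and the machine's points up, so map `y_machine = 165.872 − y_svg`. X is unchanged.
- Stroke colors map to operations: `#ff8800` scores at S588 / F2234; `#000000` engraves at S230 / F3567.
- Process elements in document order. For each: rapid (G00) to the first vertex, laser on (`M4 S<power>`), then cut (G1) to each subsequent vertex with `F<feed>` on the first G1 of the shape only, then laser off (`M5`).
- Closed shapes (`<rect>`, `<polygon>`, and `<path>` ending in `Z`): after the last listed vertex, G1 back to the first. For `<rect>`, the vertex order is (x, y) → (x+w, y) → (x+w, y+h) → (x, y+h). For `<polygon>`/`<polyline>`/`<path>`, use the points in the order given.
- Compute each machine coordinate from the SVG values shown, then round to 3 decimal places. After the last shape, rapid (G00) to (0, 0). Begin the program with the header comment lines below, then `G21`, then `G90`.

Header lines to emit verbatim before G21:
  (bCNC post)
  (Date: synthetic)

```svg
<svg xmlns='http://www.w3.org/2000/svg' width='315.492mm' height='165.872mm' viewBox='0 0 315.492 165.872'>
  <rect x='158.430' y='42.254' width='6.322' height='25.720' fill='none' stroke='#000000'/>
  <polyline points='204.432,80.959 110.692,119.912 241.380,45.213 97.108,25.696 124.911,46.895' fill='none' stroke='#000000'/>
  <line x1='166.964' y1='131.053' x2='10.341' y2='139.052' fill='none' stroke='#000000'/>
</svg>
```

(bCNC post)
(Date: synthetic)
G21
G90
G00 X158.430 Y123.618
M4 S230
G1 X164.752 Y123.618 F3567
G1 X164.752 Y97.898
G1 X158.430 Y97.898
G1 X158.430 Y123.618
M5
G00 X204.432 Y84.913
M4 S230
G1 X110.692 Y45.960 F3567
G1 X241.380 Y120.659
G1 X97.108 Y140.176
G1 X124.911 Y118.977
M5
G00 X166.964 Y34.819
M4 S230
G1 X10.341 Y26.820 F3567
M5
G00 X0.000 Y0.000

viewBox `0 0 315.492 165.872` with mm width/height → 1 unit = 1 mm. Flip: y_m = 165.872 − y_svg.

**Shape 1** — `<rect>` rectangle, stroke `#000000` → engrave (S230, F3567). Machine vertices: (158.430,123.618) → (164.752,123.618) → (164.752,97.898) → (158.430,97.898) → (158.430,123.618). Closed: final G1 returns to the first vertex.

**Shape 2** — `<polyline>` open polyline, stroke `#000000` → engrave (S230, F3567). Machine vertices: (204.432,84.913) → (110.692,45.960) → (241.380,120.659) → (97.108,140.176) → (124.911,118.977). Open path.

**Shape 3** — `<line>` line segment, stroke `#000000` → engrave (S230, F3567). Machine vertices: (166.964,34.819) → (10.341,26.820). Open path.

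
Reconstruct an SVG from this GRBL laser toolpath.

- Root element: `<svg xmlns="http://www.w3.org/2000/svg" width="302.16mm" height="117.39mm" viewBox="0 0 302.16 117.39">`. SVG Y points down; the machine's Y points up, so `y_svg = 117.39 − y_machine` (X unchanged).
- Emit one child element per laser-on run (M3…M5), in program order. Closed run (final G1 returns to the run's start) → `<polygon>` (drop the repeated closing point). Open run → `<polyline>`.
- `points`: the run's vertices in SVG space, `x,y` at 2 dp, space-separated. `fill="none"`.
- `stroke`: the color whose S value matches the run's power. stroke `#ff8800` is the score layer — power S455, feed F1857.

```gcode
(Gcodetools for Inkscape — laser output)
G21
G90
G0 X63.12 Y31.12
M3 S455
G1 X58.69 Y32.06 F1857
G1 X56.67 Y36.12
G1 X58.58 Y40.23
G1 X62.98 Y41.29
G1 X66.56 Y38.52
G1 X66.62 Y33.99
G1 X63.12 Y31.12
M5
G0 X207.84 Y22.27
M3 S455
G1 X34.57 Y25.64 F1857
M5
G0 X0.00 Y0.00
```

Machine Y-up, SVG Y-down with viewBox height 117.39, so y_svg = 117.39 − y_machine; X carries over. Every run uses S455, so all elements get stroke `#ff8800` (score).

Run 1: The run returns to its start, so emit a `<polygon>` with points (Y-flipped): 63.12,86.27 58.69,85.33 56.67,81.27 58.58,77.16 62.98,76.10 66.56,78.87 66.62,83.40.

Run 2: The run is open, so emit a `<polyline>` with points (Y-flipped): 207.84,95.12 34.57,91.75.

<svg xmlns="http://www.w3.org/2000/svg" width="302.16mm" height="117.39mm" viewBox="0 0 302.16 117.39">
  <polygon points="63.12,86.27 58.69,85.33 56.67,81.27 58.58,77.16 62.98,76.10 66.56,78.87 66.62,83.40" fill="none" stroke="#ff8800"/>
  <polyline points="207.84,95.12 34.57,91.75" fill="none" stroke="#ff8800"/>
</svg>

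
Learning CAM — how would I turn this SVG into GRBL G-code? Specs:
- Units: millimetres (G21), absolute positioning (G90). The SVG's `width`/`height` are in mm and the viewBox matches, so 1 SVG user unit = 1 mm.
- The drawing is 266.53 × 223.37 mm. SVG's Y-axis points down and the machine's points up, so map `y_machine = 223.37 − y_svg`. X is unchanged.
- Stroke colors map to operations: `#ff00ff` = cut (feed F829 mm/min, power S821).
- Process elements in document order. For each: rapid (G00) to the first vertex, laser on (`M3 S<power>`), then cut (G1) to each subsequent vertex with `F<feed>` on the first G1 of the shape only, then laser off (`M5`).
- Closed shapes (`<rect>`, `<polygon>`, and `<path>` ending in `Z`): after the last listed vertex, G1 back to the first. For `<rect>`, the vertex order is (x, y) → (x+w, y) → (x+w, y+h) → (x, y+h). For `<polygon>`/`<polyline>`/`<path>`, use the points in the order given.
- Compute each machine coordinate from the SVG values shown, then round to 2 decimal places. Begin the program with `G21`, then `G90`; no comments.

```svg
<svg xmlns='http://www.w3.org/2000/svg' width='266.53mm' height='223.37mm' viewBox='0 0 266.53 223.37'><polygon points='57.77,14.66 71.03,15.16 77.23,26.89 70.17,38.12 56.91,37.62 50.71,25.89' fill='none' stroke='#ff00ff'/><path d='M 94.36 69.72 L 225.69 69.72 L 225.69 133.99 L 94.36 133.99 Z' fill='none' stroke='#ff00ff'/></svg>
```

Since the viewBox matches the mm dimensions, user units are millimetres directly. The only transform is the Y-flip y_m = 223.37 − y_svg.

Shape 1 is a regular polygon drawn with `<polygon>`. Its stroke #ff00ff means cut at S821, F829. After flipping Y the toolpath is (57.77,208.71) → (71.03,208.21) → (77.23,196.48) → (70.17,185.25) → (56.91,185.75) → (50.71,197.48) → (57.77,208.71), returning to the start.

Shape 2 is a rectangle drawn with `<path>`. Its stroke #ff00ff means cut at S821, F829. After flipping Y the toolpath is (94.36,153.65) → (225.69,153.65) → (225.69,89.38) → (94.36,89.38) → (94.36,153.65), returning to the start.

G21
G90
G00 X57.77 Y208.71
M3 S821
G1 X71.03 Y208.21 F829
G1 X77.23 Y196.48
G1 X70.17 Y185.25
G1 X56.91 Y185.75
G1 X50.71 Y197.48
G1 X57.77 Y208.71
M5
G00 X94.36 Y153.65
M3 S821
G1 X225.69 Y153.65 F829
G1 X225.69 Y89.38
G1 X94.36 Y89.38
G1 X94.36 Y153.65
M5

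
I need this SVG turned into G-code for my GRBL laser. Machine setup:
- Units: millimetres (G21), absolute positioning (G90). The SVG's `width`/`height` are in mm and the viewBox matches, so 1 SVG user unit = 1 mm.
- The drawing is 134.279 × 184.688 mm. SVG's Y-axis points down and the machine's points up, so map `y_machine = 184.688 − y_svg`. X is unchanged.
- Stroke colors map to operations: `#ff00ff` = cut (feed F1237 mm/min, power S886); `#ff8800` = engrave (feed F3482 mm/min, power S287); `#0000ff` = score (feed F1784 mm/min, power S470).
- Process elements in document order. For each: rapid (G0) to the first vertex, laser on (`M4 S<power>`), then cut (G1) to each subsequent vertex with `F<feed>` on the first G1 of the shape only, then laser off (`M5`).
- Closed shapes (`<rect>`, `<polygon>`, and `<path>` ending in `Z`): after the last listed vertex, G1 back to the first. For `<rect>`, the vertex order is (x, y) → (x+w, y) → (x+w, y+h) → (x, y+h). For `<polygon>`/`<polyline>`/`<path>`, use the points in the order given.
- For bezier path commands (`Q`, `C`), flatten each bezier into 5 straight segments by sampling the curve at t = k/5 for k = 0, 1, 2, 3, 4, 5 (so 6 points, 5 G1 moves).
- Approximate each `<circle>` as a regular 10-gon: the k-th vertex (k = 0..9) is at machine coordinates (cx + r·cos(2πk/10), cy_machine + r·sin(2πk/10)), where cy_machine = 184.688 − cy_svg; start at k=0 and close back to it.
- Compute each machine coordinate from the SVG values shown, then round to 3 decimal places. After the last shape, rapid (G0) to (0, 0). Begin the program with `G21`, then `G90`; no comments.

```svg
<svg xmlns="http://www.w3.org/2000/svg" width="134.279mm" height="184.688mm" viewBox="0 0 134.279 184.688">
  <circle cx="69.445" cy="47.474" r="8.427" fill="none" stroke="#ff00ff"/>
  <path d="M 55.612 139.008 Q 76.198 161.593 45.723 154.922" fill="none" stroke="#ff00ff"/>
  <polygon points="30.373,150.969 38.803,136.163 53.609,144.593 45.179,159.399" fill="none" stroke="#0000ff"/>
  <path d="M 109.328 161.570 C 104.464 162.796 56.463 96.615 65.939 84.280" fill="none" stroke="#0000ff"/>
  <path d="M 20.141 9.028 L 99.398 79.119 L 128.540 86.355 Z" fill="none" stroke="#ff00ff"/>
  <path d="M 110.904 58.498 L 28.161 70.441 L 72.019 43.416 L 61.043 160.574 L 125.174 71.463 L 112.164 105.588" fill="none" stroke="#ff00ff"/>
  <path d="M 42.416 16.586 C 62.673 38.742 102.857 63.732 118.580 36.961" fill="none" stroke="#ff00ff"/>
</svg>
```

G21
G90
G0 X77.872 Y137.214
M4 S886
G1 X76.263 Y142.167 F1237
G1 X72.049 Y145.229
G1 X66.841 Y145.229
G1 X62.627 Y142.167
G1 X61.018 Y137.214
G1 X62.627 Y132.261
G1 X66.841 Y129.199
G1 X72.049 Y129.199
G1 X76.263 Y132.261
G1 X77.872 Y137.214
M5
G0 X55.612 Y45.680
M4 S886
G1 X61.804 Y37.816 F1237
G1 X63.911 Y32.293
G1 X61.933 Y29.110
G1 X55.871 Y28.268
G1 X45.723 Y29.766
M5
G0 X30.373 Y33.719
M4 S470
G1 X38.803 Y48.525 F1784
G1 X53.609 Y40.095
G1 X45.179 Y25.289
G1 X30.373 Y33.719
M5
G0 X109.328 Y23.118
M4 S470
G1 X102.038 Y29.501 F1784
G1 X89.225 Y46.242
G1 X75.717 Y67.520
G1 X66.346 Y87.516
G1 X65.939 Y100.408
M5
G0 X20.141 Y175.660
M4 S886
G1 X99.398 Y105.569 F1237
G1 X128.540 Y98.333
G1 X20.141 Y175.660
M5
G0 X110.904 Y126.190
M4 S886
G1 X28.161 Y114.247 F1237
G1 X72.019 Y141.272
G1 X61.043 Y24.114
G1 X125.174 Y113.225
G1 X112.164 Y79.100
M5
G0 X42.416 Y168.102
M4 S886
G1 X56.606 Y154.905 F1237
G1 X73.449 Y143.649
G1 X90.812 Y136.953
G1 X106.566 Y137.439
G1 X118.580 Y147.727
M5
G0 X0.000 Y0.000

Since the viewBox matches the mm dimensions, user units are millimetres directly. The only transform is the Y-flip y_m = 184.688 − y_svg.

Shape 1 is a circle drawn with `<circle>`. Its stroke #ff00ff means cut at S886, F1237. After flipping Y the toolpath is (77.872,137.214) → (76.263,142.167) → (72.049,145.229) → (66.841,145.229) → (62.627,142.167) → (61.018,137.214) → (62.627,132.261) → (66.841,129.199) → (72.049,129.199) → (76.263,132.261) → (77.872,137.214), returning to the start.

Shape 2 is a quadratic bezier drawn with `<path>`. Its stroke #ff00ff means cut at S886, F1237. After flipping Y the toolpath is (55.612,45.680) → (61.804,37.816) → (63.911,32.293) → (61.933,29.110) → (55.871,28.268) → (45.723,29.766).

Shape 3 is a regular polygon drawn with `<polygon>`. Its stroke #0000ff means score at S470, F1784. After flipping Y the toolpath is (30.373,33.719) → (38.803,48.525) → (53.609,40.095) → (45.179,25.289) → (30.373,33.719), returning to the start.

Shape 4 is a cubic bezier drawn with `<path>`. Its stroke #0000ff means score at S470, F1784. After flipping Y the toolpath is (109.328,23.118) → (102.038,29.501) → (89.225,46.242) → (75.717,67.520) → (66.346,87.516) → (65.939,100.408).

Shape 5 is a closed polygon drawn with `<path>`. Its stroke #ff00ff means cut at S886, F1237. After flipping Y the toolpath is (20.141,175.660) → (99.398,105.569) → (128.540,98.333) → (20.141,175.660), returning to the start.

Shape 6 is a open polyline drawn with `<path>`. Its stroke #ff00ff means cut at S886, F1237. After flipping Y the toolpath is (110.904,126.190) → (28.161,114.247) → (72.019,141.272) → (61.043,24.114) → (125.174,113.225) → (112.164,79.100).

Shape 7 is a cubic bezier drawn with `<path>`. Its stroke #ff00ff means cut at S886, F1237. After flipping Y the toolpath is (42.416,168.102) → (56.606,154.905) → (73.449,143.649) → (90.812,136.953) → (106.566,137.439) → (118.580,147.727).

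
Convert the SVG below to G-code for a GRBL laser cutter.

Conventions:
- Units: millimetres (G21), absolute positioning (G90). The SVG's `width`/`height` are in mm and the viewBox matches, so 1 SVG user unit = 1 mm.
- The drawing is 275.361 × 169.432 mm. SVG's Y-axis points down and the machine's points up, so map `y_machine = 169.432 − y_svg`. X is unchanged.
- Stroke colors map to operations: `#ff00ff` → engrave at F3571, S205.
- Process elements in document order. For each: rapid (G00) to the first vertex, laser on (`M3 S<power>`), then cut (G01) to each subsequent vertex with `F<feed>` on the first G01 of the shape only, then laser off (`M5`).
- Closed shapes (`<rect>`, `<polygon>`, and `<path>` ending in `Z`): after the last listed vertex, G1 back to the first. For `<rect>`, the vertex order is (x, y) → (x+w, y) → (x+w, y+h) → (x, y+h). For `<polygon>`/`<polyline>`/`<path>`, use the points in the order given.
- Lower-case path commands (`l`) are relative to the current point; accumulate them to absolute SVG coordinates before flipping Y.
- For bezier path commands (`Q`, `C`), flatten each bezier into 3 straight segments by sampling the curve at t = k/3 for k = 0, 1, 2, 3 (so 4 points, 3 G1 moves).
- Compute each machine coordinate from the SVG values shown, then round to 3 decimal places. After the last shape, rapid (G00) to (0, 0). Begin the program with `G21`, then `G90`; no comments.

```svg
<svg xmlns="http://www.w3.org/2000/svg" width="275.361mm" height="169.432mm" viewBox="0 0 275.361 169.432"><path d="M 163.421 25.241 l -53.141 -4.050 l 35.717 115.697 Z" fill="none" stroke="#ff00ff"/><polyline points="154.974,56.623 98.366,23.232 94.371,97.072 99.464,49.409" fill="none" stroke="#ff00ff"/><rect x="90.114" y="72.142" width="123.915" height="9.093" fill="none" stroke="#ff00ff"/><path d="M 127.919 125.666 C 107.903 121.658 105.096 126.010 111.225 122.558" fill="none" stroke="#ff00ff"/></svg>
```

viewBox `0 0 275.361 169.432` with mm width/height → 1 unit = 1 mm. Flip: y_m = 169.432 − y_svg.

**Shape 1** — `<path>` closed polygon, stroke `#ff00ff` → engrave (S205, F3571). Machine vertices: (163.421,144.191) → (110.280,148.241) → (145.997,32.544) → (163.421,144.191). Closed: final G1 returns to the first vertex.

**Shape 2** — `<polyline>` open polyline, stroke `#ff00ff` → engrave (S205, F3571). Machine vertices: (154.974,112.809) → (98.366,146.200) → (94.371,72.360) → (99.464,120.023). Open path.

**Shape 3** — `<rect>` rectangle, stroke `#ff00ff` → engrave (S205, F3571). Machine vertices: (90.114,97.290) → (214.029,97.290) → (214.029,88.197) → (90.114,88.197) → (90.114,97.290). Closed: final G1 returns to the first vertex.

**Shape 4** — `<path>` cubic bezier, stroke `#ff00ff` → engrave (S205, F3571). Control points (SVG): P0=(127.919,125.666), P1=(107.903,121.658), P2=(105.096,126.010), P3=(111.225,122.558); sampled at t=k/3. Machine vertices: (127.919,43.766) → (113.333,45.586) → (108.381,45.425) → (111.225,46.874). Open path.

G21
G90
G00 X163.421 Y144.191
M3 S205
G01 X110.280 Y148.241 F3571
G01 X145.997 Y32.544
G01 X163.421 Y144.191
M5
G00 X154.974 Y112.809
M3 S205
G01 X98.366 Y146.200 F3571
G01 X94.371 Y72.360
G01 X99.464 Y120.023
M5
G00 X90.114 Y97.290
M3 S205
G01 X214.029 Y97.290 F3571
G01 X214.029 Y88.197
G01 X90.114 Y88.197
G01 X90.114 Y97.290
M5
G00 X127.919 Y43.766
M3 S205
G01 X113.333 Y45.586 F3571
G01 X108.381 Y45.425
G01 X111.225 Y46.874
M5
G00 X0.000 Y0.000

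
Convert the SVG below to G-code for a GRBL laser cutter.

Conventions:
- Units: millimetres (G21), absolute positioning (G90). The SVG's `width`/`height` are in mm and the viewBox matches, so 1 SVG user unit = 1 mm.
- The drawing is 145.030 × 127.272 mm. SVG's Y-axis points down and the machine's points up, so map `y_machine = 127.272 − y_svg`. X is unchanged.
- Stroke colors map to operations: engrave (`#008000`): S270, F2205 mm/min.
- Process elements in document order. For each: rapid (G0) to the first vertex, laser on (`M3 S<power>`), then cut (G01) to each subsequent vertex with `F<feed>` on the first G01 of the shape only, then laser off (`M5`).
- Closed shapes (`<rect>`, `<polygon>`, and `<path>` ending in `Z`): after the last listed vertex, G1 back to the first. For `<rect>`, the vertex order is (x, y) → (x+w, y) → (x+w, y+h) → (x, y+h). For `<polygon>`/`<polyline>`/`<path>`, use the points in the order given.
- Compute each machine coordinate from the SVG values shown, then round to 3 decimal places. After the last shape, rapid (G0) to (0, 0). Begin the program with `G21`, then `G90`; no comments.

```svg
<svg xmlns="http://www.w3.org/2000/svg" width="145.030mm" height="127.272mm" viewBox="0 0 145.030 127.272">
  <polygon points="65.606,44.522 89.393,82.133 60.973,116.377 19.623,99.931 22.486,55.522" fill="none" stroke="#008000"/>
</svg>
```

G21
G90
G0 X65.606 Y82.750
M3 S270
G01 X89.393 Y45.139 F2205
G01 X60.973 Y10.895
G01 X19.623 Y27.341
G01 X22.486 Y71.750
G01 X65.606 Y82.750
M5
G0 X0.000 Y0.000

Since the viewBox matches the mm dimensions, user units are millimetres directly. The only transform is the Y-flip y_m = 127.272 − y_svg.

Shape 1 is a regular polygon drawn with `<polygon>`. Its stroke #008000 means engrave at S270, F2205. After flipping Y the toolpath is (65.606,82.750) → (89.393,45.139) → (60.973,10.895) → (19.623,27.341) → (22.486,71.750) → (65.606,82.750), returning to the start.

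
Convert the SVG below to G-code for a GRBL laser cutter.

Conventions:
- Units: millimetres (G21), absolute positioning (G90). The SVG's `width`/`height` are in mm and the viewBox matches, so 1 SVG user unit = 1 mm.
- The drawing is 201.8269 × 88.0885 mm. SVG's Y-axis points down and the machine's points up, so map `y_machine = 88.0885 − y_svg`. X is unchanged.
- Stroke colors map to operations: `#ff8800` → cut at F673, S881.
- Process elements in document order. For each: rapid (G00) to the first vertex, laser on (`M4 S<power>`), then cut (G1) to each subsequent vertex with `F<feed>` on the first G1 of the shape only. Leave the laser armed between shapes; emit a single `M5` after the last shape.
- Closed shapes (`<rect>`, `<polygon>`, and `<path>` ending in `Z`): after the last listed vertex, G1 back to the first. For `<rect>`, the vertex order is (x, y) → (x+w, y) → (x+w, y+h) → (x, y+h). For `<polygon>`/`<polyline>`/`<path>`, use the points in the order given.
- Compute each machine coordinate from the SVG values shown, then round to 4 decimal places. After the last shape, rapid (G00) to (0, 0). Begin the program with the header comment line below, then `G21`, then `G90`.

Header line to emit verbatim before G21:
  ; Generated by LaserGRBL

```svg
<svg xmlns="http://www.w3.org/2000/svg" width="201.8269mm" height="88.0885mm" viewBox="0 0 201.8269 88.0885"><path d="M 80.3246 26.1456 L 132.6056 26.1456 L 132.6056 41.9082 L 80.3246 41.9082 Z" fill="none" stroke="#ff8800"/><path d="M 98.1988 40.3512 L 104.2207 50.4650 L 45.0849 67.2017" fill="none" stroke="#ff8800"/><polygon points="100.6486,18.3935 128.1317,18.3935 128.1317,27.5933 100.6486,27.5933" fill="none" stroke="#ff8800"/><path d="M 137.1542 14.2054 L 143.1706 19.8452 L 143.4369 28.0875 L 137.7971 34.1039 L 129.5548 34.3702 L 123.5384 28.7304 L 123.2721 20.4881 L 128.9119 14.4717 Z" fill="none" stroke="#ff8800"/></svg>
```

Since the viewBox matches the mm dimensions, user units are millimetres directly. The only transform is the Y-flip y_m = 88.0885 − y_svg.

Shape 1 is a rectangle drawn with `<path>`. Its stroke #ff8800 means cut at S881, F673. After flipping Y the toolpath is (80.3246,61.9429) → (132.6056,61.9429) → (132.6056,46.1803) → (80.3246,46.1803) → (80.3246,61.9429), returning to the start.

Shape 2 is a open polyline drawn with `<path>`. Its stroke #ff8800 means cut at S881, F673. After flipping Y the toolpath is (98.1988,47.7373) → (104.2207,37.6235) → (45.0849,20.8868).

Shape 3 is a rectangle drawn with `<polygon>`. Its stroke #ff8800 means cut at S881, F673. After flipping Y the toolpath is (100.6486,69.6950) → (128.1317,69.6950) → (128.1317,60.4952) → (100.6486,60.4952) → (100.6486,69.6950), returning to the start.

Shape 4 is a regular polygon drawn with `<path>`. Its stroke #ff8800 means cut at S881, F673. After flipping Y the toolpath is (137.1542,73.8831) → (143.1706,68.2433) → (143.4369,60.0010) → (137.7971,53.9846) → (129.5548,53.7183) → (123.5384,59.3581) → (123.2721,67.6004) → (128.9119,73.6168) → (137.1542,73.8831), returning to the start.

; Generated by LaserGRBL
G21
G90
G00 X80.3246 Y61.9429
M4 S881
G1 X132.6056 Y61.9429 F673
G1 X132.6056 Y46.1803
G1 X80.3246 Y46.1803
G1 X80.3246 Y61.9429
G00 X98.1988 Y47.7373
M4 S881
G1 X104.2207 Y37.6235 F673
G1 X45.0849 Y20.8868
G00 X100.6486 Y69.6950
M4 S881
G1 X128.1317 Y69.6950 F673
G1 X128.1317 Y60.4952
G1 X100.6486 Y60.4952
G1 X100.6486 Y69.6950
G00 X137.1542 Y73.8831
M4 S881
G1 X143.1706 Y68.2433 F673
G1 X143.4369 Y60.0010
G1 X137.7971 Y53.9846
G1 X129.5548 Y53.7183
G1 X123.5384 Y59.3581
G1 X123.2721 Y67.6004
G1 X128.9119 Y73.6168
G1 X137.1542 Y73.8831
M5
G00 X0.0000 Y0.0000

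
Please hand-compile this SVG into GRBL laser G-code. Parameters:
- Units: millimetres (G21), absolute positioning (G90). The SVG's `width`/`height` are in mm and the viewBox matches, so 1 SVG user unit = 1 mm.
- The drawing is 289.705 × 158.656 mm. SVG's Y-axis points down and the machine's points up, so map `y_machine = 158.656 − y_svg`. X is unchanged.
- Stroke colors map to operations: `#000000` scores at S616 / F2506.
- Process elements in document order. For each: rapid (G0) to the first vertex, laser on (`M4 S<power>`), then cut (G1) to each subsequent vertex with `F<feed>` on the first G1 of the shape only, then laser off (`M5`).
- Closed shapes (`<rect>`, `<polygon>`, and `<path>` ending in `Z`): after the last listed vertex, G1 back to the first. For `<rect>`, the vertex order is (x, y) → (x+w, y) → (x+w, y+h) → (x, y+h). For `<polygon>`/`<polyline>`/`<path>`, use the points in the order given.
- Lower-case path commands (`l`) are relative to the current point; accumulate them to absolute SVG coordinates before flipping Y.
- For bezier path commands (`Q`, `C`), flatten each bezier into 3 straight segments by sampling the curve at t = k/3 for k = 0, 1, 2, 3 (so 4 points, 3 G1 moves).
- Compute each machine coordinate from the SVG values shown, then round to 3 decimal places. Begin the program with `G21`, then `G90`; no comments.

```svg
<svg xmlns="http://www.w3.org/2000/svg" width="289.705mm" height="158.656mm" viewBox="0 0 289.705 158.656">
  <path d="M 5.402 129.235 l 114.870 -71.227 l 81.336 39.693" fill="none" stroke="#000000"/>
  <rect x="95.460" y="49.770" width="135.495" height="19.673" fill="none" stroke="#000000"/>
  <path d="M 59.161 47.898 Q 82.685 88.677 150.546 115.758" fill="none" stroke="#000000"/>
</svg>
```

1 u = 1 mm; y_m = 158.656 − y.

[1] `<path>` open polyline, #000000→score S616 F2506: (5.402,29.421) → (120.272,100.648) → (201.608,60.955)

[2] `<rect>` rectangle, #000000→score S616 F2506: (95.460,108.886) → (230.955,108.886) → (230.955,89.213) → (95.460,89.213) → (95.460,108.886) (closed)

[3] `<path>` quadratic bezier, #000000→score S616 F2506: (59.161,110.758) → (79.770,85.094) → (110.232,62.474) → (150.546,42.898)

G21
G90
G0 X5.402 Y29.421
M4 S616
G1 X120.272 Y100.648 F2506
G1 X201.608 Y60.955
M5
G0 X95.460 Y108.886
M4 S616
G1 X230.955 Y108.886 F2506
G1 X230.955 Y89.213
G1 X95.460 Y89.213
G1 X95.460 Y108.886
M5
G0 X59.161 Y110.758
M4 S616
G1 X79.770 Y85.094 F2506
G1 X110.232 Y62.474
G1 X150.546 Y42.898
M5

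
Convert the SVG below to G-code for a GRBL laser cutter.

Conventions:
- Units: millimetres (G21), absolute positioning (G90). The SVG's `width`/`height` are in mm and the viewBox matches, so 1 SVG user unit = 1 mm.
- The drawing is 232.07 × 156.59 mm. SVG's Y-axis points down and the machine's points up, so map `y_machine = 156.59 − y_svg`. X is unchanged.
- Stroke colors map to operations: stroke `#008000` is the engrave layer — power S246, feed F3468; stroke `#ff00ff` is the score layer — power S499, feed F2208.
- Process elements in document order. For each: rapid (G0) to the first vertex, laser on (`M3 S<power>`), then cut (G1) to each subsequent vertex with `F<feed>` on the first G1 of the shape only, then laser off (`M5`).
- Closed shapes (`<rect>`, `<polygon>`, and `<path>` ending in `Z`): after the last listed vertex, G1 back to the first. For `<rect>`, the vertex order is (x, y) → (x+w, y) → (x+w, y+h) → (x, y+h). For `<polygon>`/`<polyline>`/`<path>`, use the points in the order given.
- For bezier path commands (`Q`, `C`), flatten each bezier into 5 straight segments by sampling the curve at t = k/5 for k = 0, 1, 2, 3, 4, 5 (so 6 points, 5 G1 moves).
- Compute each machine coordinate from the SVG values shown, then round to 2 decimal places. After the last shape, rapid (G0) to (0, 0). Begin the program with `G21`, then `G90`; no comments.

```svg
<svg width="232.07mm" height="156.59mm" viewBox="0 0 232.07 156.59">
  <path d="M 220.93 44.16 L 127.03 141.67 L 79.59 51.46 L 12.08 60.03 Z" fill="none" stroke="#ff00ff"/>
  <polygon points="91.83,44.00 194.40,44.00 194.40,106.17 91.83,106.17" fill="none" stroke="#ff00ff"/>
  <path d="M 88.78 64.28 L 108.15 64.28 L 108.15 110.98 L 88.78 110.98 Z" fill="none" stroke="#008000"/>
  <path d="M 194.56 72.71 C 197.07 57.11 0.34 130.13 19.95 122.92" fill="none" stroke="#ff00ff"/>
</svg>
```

Since the viewBox matches the mm dimensions, user units are millimetres directly. The only transform is the Y-flip y_m = 156.59 − y_svg.

Shape 1 is a closed polygon drawn with `<path>`. Its stroke #ff00ff means score at S499, F2208. After flipping Y the toolpath is (220.93,112.43) → (127.03,14.92) → (79.59,105.13) → (12.08,96.56) → (220.93,112.43), returning to the start.

Shape 2 is a rectangle drawn with `<polygon>`. Its stroke #ff00ff means score at S499, F2208. After flipping Y the toolpath is (91.83,112.59) → (194.40,112.59) → (194.40,50.42) → (91.83,50.42) → (91.83,112.59), returning to the start.

Shape 3 is a rectangle drawn with `<path>`. Its stroke #008000 means engrave at S246, F3468. After flipping Y the toolpath is (88.78,92.31) → (108.15,92.31) → (108.15,45.61) → (88.78,45.61) → (88.78,92.31), returning to the start.

Shape 4 is a cubic bezier drawn with `<path>`. Its stroke #ff00ff means score at S499, F2208. After flipping Y the toolpath is (194.56,83.88) → (175.48,83.96) → (128.53,70.87) → (73.66,52.72) → (30.82,37.62) → (19.95,33.67).

G21
G90
G0 X220.93 Y112.43
M3 S499
G1 X127.03 Y14.92 F2208
G1 X79.59 Y105.13
G1 X12.08 Y96.56
G1 X220.93 Y112.43
M5
G0 X91.83 Y112.59
M3 S499
G1 X194.40 Y112.59 F2208
G1 X194.40 Y50.42
G1 X91.83 Y50.42
G1 X91.83 Y112.59
M5
G0 X88.78 Y92.31
M3 S246
G1 X108.15 Y92.31 F3468
G1 X108.15 Y45.61
G1 X88.78 Y45.61
G1 X88.78 Y92.31
M5
G0 X194.56 Y83.88
M3 S499
G1 X175.48 Y83.96 F2208
G1 X128.53 Y70.87
G1 X73.66 Y52.72
G1 X30.82 Y37.62
G1 X19.95 Y33.67
M5
G0 X0.00 Y0.00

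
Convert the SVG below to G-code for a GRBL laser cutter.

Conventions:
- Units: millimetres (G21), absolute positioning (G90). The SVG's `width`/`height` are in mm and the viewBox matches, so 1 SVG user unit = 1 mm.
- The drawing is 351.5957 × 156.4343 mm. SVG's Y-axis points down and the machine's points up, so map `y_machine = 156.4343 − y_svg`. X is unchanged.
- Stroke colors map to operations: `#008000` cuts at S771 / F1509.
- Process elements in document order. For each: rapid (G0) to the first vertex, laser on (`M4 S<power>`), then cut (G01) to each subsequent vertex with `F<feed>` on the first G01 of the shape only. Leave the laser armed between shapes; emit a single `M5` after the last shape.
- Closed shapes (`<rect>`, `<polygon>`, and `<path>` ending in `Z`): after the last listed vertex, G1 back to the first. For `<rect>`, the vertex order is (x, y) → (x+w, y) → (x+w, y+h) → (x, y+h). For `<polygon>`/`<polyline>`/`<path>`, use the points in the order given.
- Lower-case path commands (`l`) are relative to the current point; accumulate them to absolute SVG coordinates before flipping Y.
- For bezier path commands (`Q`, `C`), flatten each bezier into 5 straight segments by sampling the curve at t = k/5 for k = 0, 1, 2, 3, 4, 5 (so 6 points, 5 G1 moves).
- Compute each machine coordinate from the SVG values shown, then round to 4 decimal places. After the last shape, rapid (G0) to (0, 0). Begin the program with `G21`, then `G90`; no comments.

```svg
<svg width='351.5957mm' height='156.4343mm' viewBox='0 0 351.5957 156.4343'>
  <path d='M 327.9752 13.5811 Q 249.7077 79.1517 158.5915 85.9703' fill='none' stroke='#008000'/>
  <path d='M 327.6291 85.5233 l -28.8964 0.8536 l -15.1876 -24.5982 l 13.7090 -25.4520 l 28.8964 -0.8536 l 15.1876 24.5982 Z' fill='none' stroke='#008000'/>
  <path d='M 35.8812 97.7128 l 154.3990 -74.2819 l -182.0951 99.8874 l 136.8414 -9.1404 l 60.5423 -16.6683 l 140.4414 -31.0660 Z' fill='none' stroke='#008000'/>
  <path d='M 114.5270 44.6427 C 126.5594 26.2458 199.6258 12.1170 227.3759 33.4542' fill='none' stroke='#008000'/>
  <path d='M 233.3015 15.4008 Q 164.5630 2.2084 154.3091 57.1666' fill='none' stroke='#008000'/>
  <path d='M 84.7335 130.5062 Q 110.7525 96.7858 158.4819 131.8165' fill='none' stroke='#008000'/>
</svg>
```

viewBox `0 0 351.5957 156.4343` with mm width/height → 1 unit = 1 mm. Flip: y_m = 156.4343 − y_svg.

**Shape 1** — `<path>` quadratic bezier, stroke `#008000` → cut (S771, F1509). Control points (SVG): P0=(327.9752,13.5811), P1=(249.7077,79.1517), P2=(158.5915,85.9703); sampled at t=k/5. Machine vertices: (327.9752,142.8532) → (296.1543,118.9750) → (263.3054,99.7970) → (229.4287,85.3192) → (194.5240,75.5415) → (158.5915,70.4640). Open path.

**Shape 2** — `<path>` regular polygon, stroke `#008000` → cut (S771, F1509). Machine vertices: (327.6291,70.9110) → (298.7327,70.0574) → (283.5451,94.6556) → (297.2541,120.1076) → (326.1505,120.9612) → (341.3381,96.3630) → (327.6291,70.9110). Closed: final G1 returns to the first vertex.

**Shape 3** — `<path>` closed polygon, stroke `#008000` → cut (S771, F1509). Machine vertices: (35.8812,58.7215) → (190.2802,133.0034) → (8.1851,33.1160) → (145.0265,42.2564) → (205.5688,58.9247) → (346.0102,89.9907) → (35.8812,58.7215). Closed: final G1 returns to the first vertex.

**Shape 4** — `<path>` cubic bezier, stroke `#008000` → cut (S771, F1509). Control points (SVG): P0=(114.5270,44.6427), P1=(126.5594,26.2458), P2=(199.6258,12.1170), P3=(227.3759,33.4542); sampled at t=k/5. Machine vertices: (114.5270,111.7916) → (128.2197,122.0680) → (151.4558,129.8225) → (179.1304,133.5577) → (206.1387,131.7761) → (227.3759,122.9801). Open path.

**Shape 5** — `<path>` quadratic bezier, stroke `#008000` → cut (S771, F1509). Control points (SVG): P0=(233.3015,15.4008), P1=(164.5630,2.2084), P2=(154.3091,57.1666); sampled at t=k/5. Machine vertices: (233.3015,141.0335) → (208.1455,143.5844) → (187.6682,140.6833) → (171.8698,132.3302) → (160.7500,118.5250) → (154.3091,99.2677). Open path.

**Shape 6** — `<path>` quadratic bezier, stroke `#008000` → cut (S771, F1509). Control points (SVG): P0=(84.7335,130.5062), P1=(110.7525,96.7858), P2=(158.4819,131.8165); sampled at t=k/5. Machine vertices: (84.7335,25.9281) → (96.0095,36.6662) → (109.0224,41.9042) → (123.7720,41.6422) → (140.2586,35.8800) → (158.4819,24.6178). Open path.

G21
G90
G0 X327.9752 Y142.8532
M4 S771
G01 X296.1543 Y118.9750 F1509
G01 X263.3054 Y99.7970
G01 X229.4287 Y85.3192
G01 X194.5240 Y75.5415
G01 X158.5915 Y70.4640
G0 X327.6291 Y70.9110
M4 S771
G01 X298.7327 Y70.0574 F1509
G01 X283.5451 Y94.6556
G01 X297.2541 Y120.1076
G01 X326.1505 Y120.9612
G01 X341.3381 Y96.3630
G01 X327.6291 Y70.9110
G0 X35.8812 Y58.7215
M4 S771
G01 X190.2802 Y133.0034 F1509
G01 X8.1851 Y33.1160
G01 X145.0265 Y42.2564
G01 X205.5688 Y58.9247
G01 X346.0102 Y89.9907
G01 X35.8812 Y58.7215
G0 X114.5270 Y111.7916
M4 S771
G01 X128.2197 Y122.0680 F1509
G01 X151.4558 Y129.8225
G01 X179.1304 Y133.5577
G01 X206.1387 Y131.7761
G01 X227.3759 Y122.9801
G0 X233.3015 Y141.0335
M4 S771
G01 X208.1455 Y143.5844 F1509
G01 X187.6682 Y140.6833
G01 X171.8698 Y132.3302
G01 X160.7500 Y118.5250
G01 X154.3091 Y99.2677
G0 X84.7335 Y25.9281
M4 S771
G01 X96.0095 Y36.6662 F1509
G01 X109.0224 Y41.9042
G01 X123.7720 Y41.6422
G01 X140.2586 Y35.8800
G01 X158.4819 Y24.6178
M5
G0 X0.0000 Y0.0000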